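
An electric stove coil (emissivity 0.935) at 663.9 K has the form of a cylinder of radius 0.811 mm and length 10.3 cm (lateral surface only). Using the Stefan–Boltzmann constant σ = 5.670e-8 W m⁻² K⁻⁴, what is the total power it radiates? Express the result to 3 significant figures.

P ≈ 5.41 W

Lateral area A = 2πrL = 2π×8.11×10⁻⁴×0.103 = 5.24853×10⁻⁴ m².
P = εσAT⁴ = 0.935 × 5.670×10⁻⁸ × 5.24853×10⁻⁴ × (663.9)⁴ = 5.41 W.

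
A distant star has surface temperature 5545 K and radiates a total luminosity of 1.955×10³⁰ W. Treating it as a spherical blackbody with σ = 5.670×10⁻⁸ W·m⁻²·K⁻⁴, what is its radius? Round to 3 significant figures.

R ≈ 5.39×10¹⁰ m

L = 4πR²σT⁴ ⇒ R = √(L/(4πσT⁴)).
σT⁴ = 5.36030×10⁷ W/m², so R = √(1.955×10³⁰/(4π×5.36030×10⁷)) = 5.39×10¹⁰ m.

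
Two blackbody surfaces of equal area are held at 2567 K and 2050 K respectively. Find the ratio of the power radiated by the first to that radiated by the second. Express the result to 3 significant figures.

P₁/P₂ ≈ 2.46

With equal areas, P₁/P₂ = (T₁/T₂)⁴ = (2567/2050)⁴ = 2.46.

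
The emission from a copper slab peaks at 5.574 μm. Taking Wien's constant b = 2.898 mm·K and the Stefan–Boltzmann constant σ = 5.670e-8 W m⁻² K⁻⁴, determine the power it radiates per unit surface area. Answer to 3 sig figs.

I ≈ 4.14×10³ W/m²

Wien's law: T = b/λ_max = 2.898×10⁻³/5.574×10⁻⁶ = 519.914 K.
Then I = σT⁴ = 5.670×10⁻⁸×(519.914)⁴ = 4.14×10³ W/m².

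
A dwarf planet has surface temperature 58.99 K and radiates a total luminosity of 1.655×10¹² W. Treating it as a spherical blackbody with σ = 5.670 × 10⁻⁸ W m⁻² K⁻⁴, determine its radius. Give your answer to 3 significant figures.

L = 4πR²σT⁴ ⇒ R = √(L/(4πσT⁴)).
σT⁴ = 0.686589 W/m², so R = √(1.655×10¹²/(4π×0.686589)) = 4.38×10⁵ m.

R ≈ 4.38×10⁵ m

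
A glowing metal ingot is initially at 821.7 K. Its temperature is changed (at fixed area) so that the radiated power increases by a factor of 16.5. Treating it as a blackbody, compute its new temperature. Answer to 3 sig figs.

P ∝ T⁴, so T₂/T₁ = (P₂/P₁)^(1/4) = (16.5)^(1/4) = 2.01545.
T₂ = 821.7 × 2.01545 = 1.66×10³ K.

T₂ ≈ 1.66×10³ K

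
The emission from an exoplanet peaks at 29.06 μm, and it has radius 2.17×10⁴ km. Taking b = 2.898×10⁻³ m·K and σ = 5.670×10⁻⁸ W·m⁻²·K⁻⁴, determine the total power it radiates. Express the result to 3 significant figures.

Wien's law: T = b/λ_max = 2.898×10⁻³/2.906×10⁻⁵ = 99.7247 K.
Surface area A = 4πR² = 4π(2.17×10⁷ m)² = 5.91738×10¹⁵ m².
Then P = σAT⁴ = 5.670×10⁻⁸×5.91738×10¹⁵×(99.7247)⁴ = 3.32×10¹⁶ W.

P ≈ 3.32×10¹⁶ W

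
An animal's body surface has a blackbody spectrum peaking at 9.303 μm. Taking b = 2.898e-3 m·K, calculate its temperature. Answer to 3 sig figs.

Wien's law gives T = b/λ_max = (2.898×10⁻³ m·K)/(9.303×10⁻⁶ m) = 312 K.

T ≈ 312 K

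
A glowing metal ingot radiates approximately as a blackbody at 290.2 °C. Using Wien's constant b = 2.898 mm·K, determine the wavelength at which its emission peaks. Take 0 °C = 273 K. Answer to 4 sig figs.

T = 290.2 °C + 273 = 563.2 K.
Wien's displacement law: λ_max = b/T = (2.898×10⁻³ m·K)/(563.2 K) = 5.1456×10⁻⁶ m.
That is 5.146 μm, in the infrared range.

λ_max ≈ 5.146 μm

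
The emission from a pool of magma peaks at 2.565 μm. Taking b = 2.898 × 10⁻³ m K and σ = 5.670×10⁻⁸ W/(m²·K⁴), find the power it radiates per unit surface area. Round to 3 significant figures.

I ≈ 9.24×10⁴ W/m²

Wien's law: T = b/λ_max = 2.898×10⁻³/2.565×10⁻⁶ = 1129.82 K.
Then I = σT⁴ = 5.670×10⁻⁸×(1129.82)⁴ = 9.24×10⁴ W/m².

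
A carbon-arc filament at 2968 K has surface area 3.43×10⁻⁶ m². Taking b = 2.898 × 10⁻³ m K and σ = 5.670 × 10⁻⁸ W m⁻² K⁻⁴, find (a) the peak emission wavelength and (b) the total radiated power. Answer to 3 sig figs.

λ_max ≈ 976 nm; P ≈ 15.1 W

(a) λ_max = b/T = 2.898×10⁻³/2968 = 9.764×10⁻⁷ m = 976 nm.
Area A = 3.43×10⁻⁶ m².
(b) P = σAT⁴ = 5.670×10⁻⁸×3.43×10⁻⁶×(2968)⁴ = 15.1 W.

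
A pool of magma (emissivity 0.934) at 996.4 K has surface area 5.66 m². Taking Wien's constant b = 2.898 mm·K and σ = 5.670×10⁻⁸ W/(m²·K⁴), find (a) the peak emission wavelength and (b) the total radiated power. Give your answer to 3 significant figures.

λ_max ≈ 2.91 μm; P ≈ 2.95×10⁵ W

(a) λ_max = b/T = 2.898×10⁻³/996.4 = 2.908×10⁻⁶ m = 2.91 μm.
Area A = 5.66 m².
(b) P = εσAT⁴ = 0.934×5.670×10⁻⁸×5.66×(996.4)⁴ = 2.95×10⁵ W.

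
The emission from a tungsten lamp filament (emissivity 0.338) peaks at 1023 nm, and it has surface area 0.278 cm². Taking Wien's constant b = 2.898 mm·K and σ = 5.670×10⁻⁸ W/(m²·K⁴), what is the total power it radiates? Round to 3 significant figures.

P ≈ 34.3 W

Wien's law: T = b/λ_max = 2.898×10⁻³/1.023×10⁻⁶ = 2832.84 K.
Area A = 0.278 cm² = 2.78×10⁻⁵ m².
Then P = εσAT⁴ = 0.338×5.670×10⁻⁸×2.78×10⁻⁵×(2832.84)⁴ = 34.3 W.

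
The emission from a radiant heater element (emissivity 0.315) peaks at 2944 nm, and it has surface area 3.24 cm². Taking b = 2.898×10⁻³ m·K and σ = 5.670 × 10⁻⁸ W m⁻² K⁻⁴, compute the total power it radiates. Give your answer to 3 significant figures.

P ≈ 5.43 W

Wien's law: T = b/λ_max = 2.898×10⁻³/2.944×10⁻⁶ = 984.375 K.
Area A = 3.24 cm² = 3.24×10⁻⁴ m².
Then P = εσAT⁴ = 0.315×5.670×10⁻⁸×3.24×10⁻⁴×(984.375)⁴ = 5.43 W.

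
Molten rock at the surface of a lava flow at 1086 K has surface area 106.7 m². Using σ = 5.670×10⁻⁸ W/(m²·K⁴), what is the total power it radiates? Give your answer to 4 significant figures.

P ≈ 8.415×10⁶ W

Area A = 106.7 m².
P = σAT⁴ = 5.670×10⁻⁸ × 106.7 × (1086)⁴ = 8.415×10⁶ W.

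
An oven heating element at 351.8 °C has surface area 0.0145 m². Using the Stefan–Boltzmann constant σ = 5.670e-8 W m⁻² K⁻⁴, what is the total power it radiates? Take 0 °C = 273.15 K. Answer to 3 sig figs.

P ≈ 125 W

T = 351.8 °C + 273.15 = 624.95 K.
Area A = 0.0145 m².
P = σAT⁴ = 5.670×10⁻⁸ × 0.0145 × (624.95)⁴ = 125 W.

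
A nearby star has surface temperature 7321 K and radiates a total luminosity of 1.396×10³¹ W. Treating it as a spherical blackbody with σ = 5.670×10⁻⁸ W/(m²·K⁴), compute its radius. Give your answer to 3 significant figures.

L = 4πR²σT⁴ ⇒ R = √(L/(4πσT⁴)).
σT⁴ = 1.62879×10⁸ W/m², so R = √(1.396×10³¹/(4π×1.62879×10⁸)) = 8.26×10¹⁰ m.

R ≈ 8.26×10¹⁰ m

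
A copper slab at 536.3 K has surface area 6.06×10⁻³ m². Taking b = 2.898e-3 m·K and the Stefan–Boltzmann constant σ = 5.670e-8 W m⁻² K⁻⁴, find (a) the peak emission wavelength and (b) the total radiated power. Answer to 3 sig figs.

(a) λ_max = b/T = 2.898×10⁻³/536.3 = 5.404×10⁻⁶ m = 5.40 μm.
Area A = 6.06×10⁻³ m².
(b) P = σAT⁴ = 5.670×10⁻⁸×6.06×10⁻³×(536.3)⁴ = 28.4 W.

λ_max ≈ 5.40 μm; P ≈ 28.4 W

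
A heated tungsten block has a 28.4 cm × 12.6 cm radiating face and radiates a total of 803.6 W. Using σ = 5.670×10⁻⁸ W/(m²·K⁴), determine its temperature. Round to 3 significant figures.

Area A = 0.284 × 0.126 = 0.035784 m².
P = σAT⁴ ⇒ T = (P/(σA))^(1/4) = (803.6/(5.670×10⁻⁸×0.035784))^(1/4) = 793 K.

T ≈ 793 K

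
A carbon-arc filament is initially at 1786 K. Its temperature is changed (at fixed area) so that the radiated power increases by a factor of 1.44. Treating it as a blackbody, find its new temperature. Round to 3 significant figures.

P ∝ T⁴, so T₂/T₁ = (P₂/P₁)^(1/4) = (1.44)^(1/4) = 1.09545.
T₂ = 1786 × 1.09545 = 1.96×10³ K.

T₂ ≈ 1.96×10³ K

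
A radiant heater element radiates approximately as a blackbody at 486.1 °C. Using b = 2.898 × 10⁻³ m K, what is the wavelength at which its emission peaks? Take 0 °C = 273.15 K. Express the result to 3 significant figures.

λ_max ≈ 3.82 μm

T = 486.1 °C + 273.15 = 759.25 K.
Wien's displacement law: λ_max = b/T = (2.898×10⁻³ m·K)/(759.25 K) = 3.817×10⁻⁶ m.
That is 3.82 μm, in the infrared range.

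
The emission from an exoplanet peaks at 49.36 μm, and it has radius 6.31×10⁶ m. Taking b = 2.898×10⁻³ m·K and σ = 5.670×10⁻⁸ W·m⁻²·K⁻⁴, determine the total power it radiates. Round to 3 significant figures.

Wien's law: T = b/λ_max = 2.898×10⁻³/4.936×10⁻⁵ = 58.7115 K.
Surface area A = 4πR² = 4π(6.31×10⁶ m)² = 5.00344×10¹⁴ m².
Then P = σAT⁴ = 5.670×10⁻⁸×5.00344×10¹⁴×(58.7115)⁴ = 3.37×10¹⁴ W.

P ≈ 3.37×10¹⁴ W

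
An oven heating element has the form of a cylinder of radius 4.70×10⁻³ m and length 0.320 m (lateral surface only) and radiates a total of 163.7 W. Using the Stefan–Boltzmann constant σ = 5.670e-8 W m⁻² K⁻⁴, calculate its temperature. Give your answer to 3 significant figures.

T ≈ 743 K

Lateral area A = 2πrL = 2π×4.70×10⁻³×0.320 = 9.44991×10⁻³ m².
P = σAT⁴ ⇒ T = (P/(σA))^(1/4) = (163.7/(5.670×10⁻⁸×9.44991×10⁻³))^(1/4) = 743 K.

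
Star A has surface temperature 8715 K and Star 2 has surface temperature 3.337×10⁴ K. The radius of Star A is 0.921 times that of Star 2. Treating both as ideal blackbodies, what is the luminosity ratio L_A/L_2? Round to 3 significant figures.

L ∝ R²T⁴, so L_A/L_2 = (R_A/R_2)²(T_A/T_2)⁴ = (0.921)² × (8715/3.337×10⁴)⁴ = 0.848241 × 4.65205×10⁻³ = 3.95×10⁻³.

L_A/L_2 ≈ 3.95×10⁻³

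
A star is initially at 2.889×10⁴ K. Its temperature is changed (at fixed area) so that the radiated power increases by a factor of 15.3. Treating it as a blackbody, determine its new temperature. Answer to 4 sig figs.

T₂ ≈ 5.714×10⁴ K

P ∝ T⁴, so T₂/T₁ = (P₂/P₁)^(1/4) = (15.3)^(1/4) = 1.97776.
T₂ = 2.889×10⁴ × 1.97776 = 5.714×10⁴ K.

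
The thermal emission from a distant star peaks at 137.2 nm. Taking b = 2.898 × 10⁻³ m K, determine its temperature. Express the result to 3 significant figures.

T ≈ 2.11×10⁴ K

Wien's law gives T = b/λ_max = (2.898×10⁻³ m·K)/(1.372×10⁻⁷ m) = 2.11×10⁴ K.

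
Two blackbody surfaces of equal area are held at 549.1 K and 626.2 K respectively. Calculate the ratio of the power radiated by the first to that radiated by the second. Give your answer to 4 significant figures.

P₁/P₂ ≈ 0.5912

With equal areas, P₁/P₂ = (T₁/T₂)⁴ = (549.1/626.2)⁴ = 0.5912.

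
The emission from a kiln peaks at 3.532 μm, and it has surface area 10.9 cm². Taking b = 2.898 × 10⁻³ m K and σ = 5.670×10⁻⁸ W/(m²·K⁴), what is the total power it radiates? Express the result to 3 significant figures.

Wien's law: T = b/λ_max = 2.898×10⁻³/3.532×10⁻⁶ = 820.498 K.
Area A = 10.9 cm² = 1.09×10⁻³ m².
Then P = σAT⁴ = 5.670×10⁻⁸×1.09×10⁻³×(820.498)⁴ = 28.0 W.

P ≈ 28.0 W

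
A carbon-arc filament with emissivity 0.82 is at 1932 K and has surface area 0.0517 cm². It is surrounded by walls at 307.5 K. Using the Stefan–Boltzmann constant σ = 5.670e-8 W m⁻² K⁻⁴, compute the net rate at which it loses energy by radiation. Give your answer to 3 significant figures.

Net loss ≈ 3.35 W

Area A = 0.0517 cm² = 5.17×10⁻⁶ m².
Net radiated power P_net = εσA(T⁴ − T₀⁴) = 0.82×5.670×10⁻⁸×5.17×10⁻⁶×(1932⁴ − 307.5⁴).
T⁴ − T₀⁴ = 1.39325×10¹³ − 8.94088×10⁹ = 1.39236×10¹³ K⁴, so P_net = 3.35 W.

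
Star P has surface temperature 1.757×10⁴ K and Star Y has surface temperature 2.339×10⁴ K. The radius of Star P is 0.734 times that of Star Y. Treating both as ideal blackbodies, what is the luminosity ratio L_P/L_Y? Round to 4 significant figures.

L ∝ R²T⁴, so L_P/L_Y = (R_P/R_Y)²(T_P/T_Y)⁴ = (0.734)² × (1.757×10⁴/2.339×10⁴)⁴ = 0.538756 × 0.318395 = 0.1715.

L_P/L_Y ≈ 0.1715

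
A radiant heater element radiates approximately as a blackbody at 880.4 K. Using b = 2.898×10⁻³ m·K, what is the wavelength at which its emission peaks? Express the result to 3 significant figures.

λ_max ≈ 3.29 μm

Wien's displacement law: λ_max = b/T = (2.898×10⁻³ m·K)/(880.4 K) = 3.292×10⁻⁶ m.
That is 3.29 μm, in the infrared range.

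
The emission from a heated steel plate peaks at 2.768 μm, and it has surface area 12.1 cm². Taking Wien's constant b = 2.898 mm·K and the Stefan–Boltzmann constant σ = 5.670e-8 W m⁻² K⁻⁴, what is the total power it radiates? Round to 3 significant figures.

P ≈ 82.4 W

Wien's law: T = b/λ_max = 2.898×10⁻³/2.768×10⁻⁶ = 1046.97 K.
Area A = 12.1 cm² = 1.21×10⁻³ m².
Then P = σAT⁴ = 5.670×10⁻⁸×1.21×10⁻³×(1046.97)⁴ = 82.4 W.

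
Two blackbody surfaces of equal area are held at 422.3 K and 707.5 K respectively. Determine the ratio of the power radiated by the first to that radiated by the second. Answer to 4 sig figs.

With equal areas, P₁/P₂ = (T₁/T₂)⁴ = (422.3/707.5)⁴ = 0.1269.

P₁/P₂ ≈ 0.1269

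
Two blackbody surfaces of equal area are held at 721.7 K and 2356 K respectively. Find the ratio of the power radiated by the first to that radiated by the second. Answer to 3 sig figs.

P₁/P₂ ≈ 8.80×10⁻³

With equal areas, P₁/P₂ = (T₁/T₂)⁴ = (721.7/2356)⁴ = 8.80×10⁻³.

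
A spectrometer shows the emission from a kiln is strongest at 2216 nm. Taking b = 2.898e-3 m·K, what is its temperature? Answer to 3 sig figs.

T ≈ 1.31×10³ K

Wien's law gives T = b/λ_max = (2.898×10⁻³ m·K)/(2.216×10⁻⁶ m) = 1.31×10³ K.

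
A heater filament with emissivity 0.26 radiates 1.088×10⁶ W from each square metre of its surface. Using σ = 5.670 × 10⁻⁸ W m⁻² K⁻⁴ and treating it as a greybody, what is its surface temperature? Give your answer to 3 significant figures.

T ≈ 2.93×10³ K

I = εσT⁴, so T = (I/εσ)^(1/4) = (1.088×10⁶/(0.26×5.670×10⁻⁸))^(1/4) = 2.93×10³ K.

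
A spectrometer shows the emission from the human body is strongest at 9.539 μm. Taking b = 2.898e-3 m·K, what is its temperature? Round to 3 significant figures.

Wien's law gives T = b/λ_max = (2.898×10⁻³ m·K)/(9.539×10⁻⁶ m) = 304 K.

T ≈ 304 K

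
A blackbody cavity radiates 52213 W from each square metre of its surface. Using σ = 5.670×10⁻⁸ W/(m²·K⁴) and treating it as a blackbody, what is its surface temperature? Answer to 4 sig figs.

T ≈ 979.6 K

I = σT⁴, so T = (I/σ)^(1/4) = (52213/(5.670×10⁻⁸))^(1/4) = 979.6 K.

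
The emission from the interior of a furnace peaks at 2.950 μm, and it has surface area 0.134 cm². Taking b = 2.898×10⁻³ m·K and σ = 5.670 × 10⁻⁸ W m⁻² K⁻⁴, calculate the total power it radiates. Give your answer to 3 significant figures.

Wien's law: T = b/λ_max = 2.898×10⁻³/2.950×10⁻⁶ = 982.373 K.
Area A = 0.134 cm² = 1.34×10⁻⁵ m².
Then P = σAT⁴ = 5.670×10⁻⁸×1.34×10⁻⁵×(982.373)⁴ = 0.708 W.

P ≈ 0.708 W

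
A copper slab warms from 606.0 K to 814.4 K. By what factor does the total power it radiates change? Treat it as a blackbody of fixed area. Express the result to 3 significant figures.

P₂/P₁ ≈ 3.26

P ∝ T⁴, so P₂/P₁ = (T₂/T₁)⁴ = (814.4/606.0)⁴ = (1.34389)⁴ = 3.26.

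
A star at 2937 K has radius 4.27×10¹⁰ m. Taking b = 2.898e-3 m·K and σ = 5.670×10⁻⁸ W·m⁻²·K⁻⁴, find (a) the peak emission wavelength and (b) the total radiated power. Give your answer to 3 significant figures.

(a) λ_max = b/T = 2.898×10⁻³/2937 = 9.867×10⁻⁷ m = 987 nm.
Surface area A = 4πR² = 4π(4.27×10¹⁰ m)² = 2.29121×10²² m².
(b) P = σAT⁴ = 5.670×10⁻⁸×2.29121×10²²×(2937)⁴ = 9.67×10²⁸ W.

λ_max ≈ 987 nm; P ≈ 9.67×10²⁸ W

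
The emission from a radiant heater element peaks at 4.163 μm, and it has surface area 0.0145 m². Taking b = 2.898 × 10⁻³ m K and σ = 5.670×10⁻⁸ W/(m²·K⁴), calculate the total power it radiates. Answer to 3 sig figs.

Wien's law: T = b/λ_max = 2.898×10⁻³/4.163×10⁻⁶ = 696.133 K.
Area A = 0.0145 m².
Then P = σAT⁴ = 5.670×10⁻⁸×0.0145×(696.133)⁴ = 193 W.

P ≈ 193 W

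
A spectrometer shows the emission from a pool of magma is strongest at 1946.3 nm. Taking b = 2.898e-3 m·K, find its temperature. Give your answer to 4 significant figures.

T ≈ 1489 K

Wien's law gives T = b/λ_max = (2.898×10⁻³ m·K)/(1.9463×10⁻⁶ m) = 1489 K.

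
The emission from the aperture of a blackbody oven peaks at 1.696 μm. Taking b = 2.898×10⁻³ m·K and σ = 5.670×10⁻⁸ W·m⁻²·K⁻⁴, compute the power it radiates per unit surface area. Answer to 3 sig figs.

I ≈ 4.83×10⁵ W/m²

Wien's law: T = b/λ_max = 2.898×10⁻³/1.696×10⁻⁶ = 1708.73 K.
Then I = σT⁴ = 5.670×10⁻⁸×(1708.73)⁴ = 4.83×10⁵ W/m².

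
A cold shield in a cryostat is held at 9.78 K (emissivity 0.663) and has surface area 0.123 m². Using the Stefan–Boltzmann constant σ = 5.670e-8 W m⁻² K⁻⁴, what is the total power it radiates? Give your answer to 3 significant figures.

Area A = 0.123 m².
P = εσAT⁴ = 0.663 × 5.670×10⁻⁸ × 0.123 × (9.78)⁴ = 4.23×10⁻⁵ W.

P ≈ 4.23×10⁻⁵ W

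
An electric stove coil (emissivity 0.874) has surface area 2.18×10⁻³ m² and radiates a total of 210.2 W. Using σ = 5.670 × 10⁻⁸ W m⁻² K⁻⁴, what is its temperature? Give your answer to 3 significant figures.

T ≈ 1.18×10³ K

Area A = 2.18×10⁻³ m².
P = εσAT⁴ ⇒ T = (P/(εσA))^(1/4) = (210.2/(0.874×5.670×10⁻⁸×2.18×10⁻³))^(1/4) = 1.18×10³ K.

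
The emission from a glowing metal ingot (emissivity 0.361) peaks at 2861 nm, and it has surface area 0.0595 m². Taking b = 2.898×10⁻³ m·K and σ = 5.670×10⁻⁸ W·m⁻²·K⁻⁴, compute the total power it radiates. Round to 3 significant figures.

Wien's law: T = b/λ_max = 2.898×10⁻³/2.861×10⁻⁶ = 1012.93 K.
Area A = 0.0595 m².
Then P = εσAT⁴ = 0.361×5.670×10⁻⁸×0.0595×(1012.93)⁴ = 1.28×10³ W.

P ≈ 1.28×10³ W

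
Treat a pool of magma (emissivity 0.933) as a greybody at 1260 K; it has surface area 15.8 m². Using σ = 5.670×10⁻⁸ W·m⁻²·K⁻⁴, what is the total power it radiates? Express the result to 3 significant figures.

Area A = 15.8 m².
P = εσAT⁴ = 0.933 × 5.670×10⁻⁸ × 15.8 × (1260)⁴ = 2.11×10⁶ W.

P ≈ 2.11×10⁶ W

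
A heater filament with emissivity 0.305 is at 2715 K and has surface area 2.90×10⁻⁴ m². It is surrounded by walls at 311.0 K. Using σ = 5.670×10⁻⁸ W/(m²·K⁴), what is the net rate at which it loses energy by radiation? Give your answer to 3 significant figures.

Area A = 2.90×10⁻⁴ m².
Net radiated power P_net = εσA(T⁴ − T₀⁴) = 0.305×5.670×10⁻⁸×2.90×10⁻⁴×(2715⁴ − 311.0⁴).
T⁴ − T₀⁴ = 5.43350×10¹³ − 9.35495×10⁹ = 5.43256×10¹³ K⁴, so P_net = 272 W.

Net loss ≈ 272 W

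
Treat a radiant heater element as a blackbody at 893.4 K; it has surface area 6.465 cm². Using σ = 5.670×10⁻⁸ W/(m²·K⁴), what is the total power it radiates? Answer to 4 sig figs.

P ≈ 23.35 W

Area A = 6.465 cm² = 6.465×10⁻⁴ m².
P = σAT⁴ = 5.670×10⁻⁸ × 6.465×10⁻⁴ × (893.4)⁴ = 23.35 W.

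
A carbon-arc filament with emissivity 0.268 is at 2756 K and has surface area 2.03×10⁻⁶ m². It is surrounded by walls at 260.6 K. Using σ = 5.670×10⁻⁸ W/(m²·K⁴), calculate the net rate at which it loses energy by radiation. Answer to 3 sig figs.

Area A = 2.03×10⁻⁶ m².
Net radiated power P_net = εσA(T⁴ − T₀⁴) = 0.268×5.670×10⁻⁸×2.03×10⁻⁶×(2756⁴ − 260.6⁴).
T⁴ − T₀⁴ = 5.76922×10¹³ − 4.61209×10⁹ = 5.76876×10¹³ K⁴, so P_net = 1.78 W.

Net loss ≈ 1.78 W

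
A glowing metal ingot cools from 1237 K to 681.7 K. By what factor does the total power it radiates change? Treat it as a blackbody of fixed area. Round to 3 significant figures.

P ∝ T⁴, so P₂/P₁ = (T₂/T₁)⁴ = (681.7/1237)⁴ = (0.551091)⁴ = 0.0922.

P₂/P₁ ≈ 0.0922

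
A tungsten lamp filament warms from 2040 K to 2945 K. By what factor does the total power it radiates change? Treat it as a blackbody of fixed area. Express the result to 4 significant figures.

P ∝ T⁴, so P₂/P₁ = (T₂/T₁)⁴ = (2945/2040)⁴ = (1.44363)⁴ = 4.343.

P₂/P₁ ≈ 4.343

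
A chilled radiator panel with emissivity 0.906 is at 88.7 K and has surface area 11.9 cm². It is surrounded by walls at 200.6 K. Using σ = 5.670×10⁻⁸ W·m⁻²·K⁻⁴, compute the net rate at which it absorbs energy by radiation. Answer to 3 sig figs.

Area A = 11.9 cm² = 1.19×10⁻³ m².
Net radiated power P_net = εσA(T⁴ − T₀⁴) = 0.906×5.670×10⁻⁸×1.19×10⁻³×(88.7⁴ − 200.6⁴).
T⁴ − T₀⁴ = 6.19005×10⁷ − 1.61929×10⁹ = -1.55739×10⁹ K⁴, so P_net = -0.0952 W — negative, meaning a net gain of 0.0952 W.

Net gain ≈ 0.0952 W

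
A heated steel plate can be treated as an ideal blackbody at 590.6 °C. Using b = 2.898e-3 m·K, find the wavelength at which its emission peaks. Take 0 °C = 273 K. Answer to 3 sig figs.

T = 590.6 °C + 273 = 863.6 K.
Wien's displacement law: λ_max = b/T = (2.898×10⁻³ m·K)/(863.6 K) = 3.356×10⁻⁶ m.
That is 3.36 μm, in the infrared range.

λ_max ≈ 3.36 μm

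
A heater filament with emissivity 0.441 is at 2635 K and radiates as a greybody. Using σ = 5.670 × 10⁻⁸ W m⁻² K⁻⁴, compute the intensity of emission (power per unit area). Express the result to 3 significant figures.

I ≈ 1.21×10⁶ W/m²

Stefan–Boltzmann: I = εσT⁴ = 0.441 × 5.670×10⁻⁸ × (2635)⁴ = 1.21×10⁶ W/m².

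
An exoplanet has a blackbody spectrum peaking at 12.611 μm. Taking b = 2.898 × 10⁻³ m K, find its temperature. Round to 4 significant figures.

Wien's law gives T = b/λ_max = (2.898×10⁻³ m·K)/(1.2611×10⁻⁵ m) = 229.8 K.

T ≈ 229.8 K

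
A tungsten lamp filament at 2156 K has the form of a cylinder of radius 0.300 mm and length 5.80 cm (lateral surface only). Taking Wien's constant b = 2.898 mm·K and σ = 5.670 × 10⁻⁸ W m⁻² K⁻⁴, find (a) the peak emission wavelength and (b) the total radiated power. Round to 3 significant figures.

λ_max ≈ 1.34 μm; P ≈ 134 W

(a) λ_max = b/T = 2.898×10⁻³/2156 = 1.344×10⁻⁶ m = 1.34 μm.
Lateral area A = 2πrL = 2π×3.00×10⁻⁴×0.0580 = 1.09327×10⁻⁴ m².
(b) P = σAT⁴ = 5.670×10⁻⁸×1.09327×10⁻⁴×(2156)⁴ = 134 W.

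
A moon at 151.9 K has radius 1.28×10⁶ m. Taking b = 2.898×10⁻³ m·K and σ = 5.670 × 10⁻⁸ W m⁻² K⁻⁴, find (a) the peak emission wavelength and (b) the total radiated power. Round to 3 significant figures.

(a) λ_max = b/T = 2.898×10⁻³/151.9 = 1.908×10⁻⁵ m = 19.1 μm.
Surface area A = 4πR² = 4π(1.28×10⁶ m)² = 2.05887×10¹³ m².
(b) P = σAT⁴ = 5.670×10⁻⁸×2.05887×10¹³×(151.9)⁴ = 6.22×10¹⁴ W.

λ_max ≈ 19.1 μm; P ≈ 6.22×10¹⁴ W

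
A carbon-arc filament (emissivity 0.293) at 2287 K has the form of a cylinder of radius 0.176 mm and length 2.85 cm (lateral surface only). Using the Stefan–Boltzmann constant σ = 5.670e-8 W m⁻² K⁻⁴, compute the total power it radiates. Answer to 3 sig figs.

Lateral area A = 2πrL = 2π×1.76×10⁻⁴×0.0285 = 3.15165×10⁻⁵ m².
P = εσAT⁴ = 0.293 × 5.670×10⁻⁸ × 3.15165×10⁻⁵ × (2287)⁴ = 14.3 W.

P ≈ 14.3 W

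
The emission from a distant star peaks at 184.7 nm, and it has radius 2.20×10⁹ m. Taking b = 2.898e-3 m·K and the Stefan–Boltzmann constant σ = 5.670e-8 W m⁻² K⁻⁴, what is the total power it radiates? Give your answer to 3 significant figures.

P ≈ 2.09×10²⁹ W

Wien's law: T = b/λ_max = 2.898×10⁻³/1.847×10⁻⁷ = 15690.3 K.
Surface area A = 4πR² = 4π(2.20×10⁹ m)² = 6.08212×10¹⁹ m².
Then P = σAT⁴ = 5.670×10⁻⁸×6.08212×10¹⁹×(15690.3)⁴ = 2.09×10²⁹ W.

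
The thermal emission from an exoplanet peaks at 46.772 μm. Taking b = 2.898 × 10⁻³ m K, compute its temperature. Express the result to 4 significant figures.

T ≈ 61.96 K

Wien's law gives T = b/λ_max = (2.898×10⁻³ m·K)/(4.6772×10⁻⁵ m) = 61.96 K.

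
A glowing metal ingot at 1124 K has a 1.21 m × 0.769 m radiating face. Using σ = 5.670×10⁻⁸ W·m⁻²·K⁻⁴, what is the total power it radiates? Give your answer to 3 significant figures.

Area A = 1.21 × 0.769 = 0.93049 m².
P = σAT⁴ = 5.670×10⁻⁸ × 0.93049 × (1124)⁴ = 8.42×10⁴ W.

P ≈ 8.42×10⁴ W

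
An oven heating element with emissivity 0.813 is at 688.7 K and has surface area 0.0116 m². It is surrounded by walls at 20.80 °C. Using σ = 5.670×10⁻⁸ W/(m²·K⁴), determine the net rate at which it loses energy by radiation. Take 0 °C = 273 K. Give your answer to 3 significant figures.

Net loss ≈ 116 W

Surroundings: T = 20.80 °C + 273 = 293.80 K.
Area A = 0.0116 m².
Net radiated power P_net = εσA(T⁴ − T₀⁴) = 0.813×5.670×10⁻⁸×0.0116×(688.7⁴ − 293.80⁴).
T⁴ − T₀⁴ = 2.24968×10¹¹ − 7.45087×10⁹ = 2.17517×10¹¹ K⁴, so P_net = 116 W.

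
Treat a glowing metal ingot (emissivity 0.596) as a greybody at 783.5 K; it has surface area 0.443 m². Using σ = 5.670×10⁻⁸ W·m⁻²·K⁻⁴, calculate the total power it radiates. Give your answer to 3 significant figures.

P ≈ 5.64×10³ W

Area A = 0.443 m².
P = εσAT⁴ = 0.596 × 5.670×10⁻⁸ × 0.443 × (783.5)⁴ = 5.64×10³ W.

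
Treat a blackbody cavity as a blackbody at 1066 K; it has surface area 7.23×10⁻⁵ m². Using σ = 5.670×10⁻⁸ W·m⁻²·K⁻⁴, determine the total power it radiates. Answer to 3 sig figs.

Area A = 7.23×10⁻⁵ m².
P = σAT⁴ = 5.670×10⁻⁸ × 7.23×10⁻⁵ × (1066)⁴ = 5.29 W.

P ≈ 5.29 W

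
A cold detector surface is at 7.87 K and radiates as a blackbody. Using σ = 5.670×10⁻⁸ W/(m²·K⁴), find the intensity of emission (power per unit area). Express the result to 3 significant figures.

I ≈ 2.18×10⁻⁴ W/m²

Stefan–Boltzmann: I = σT⁴ = 5.670×10⁻⁸ × (7.87)⁴ = 2.18×10⁻⁴ W/m².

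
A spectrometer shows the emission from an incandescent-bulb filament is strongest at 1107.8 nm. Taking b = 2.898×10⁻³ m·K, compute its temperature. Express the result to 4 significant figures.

Wien's law gives T = b/λ_max = (2.898×10⁻³ m·K)/(1.1078×10⁻⁶ m) = 2616 K.

T ≈ 2616 K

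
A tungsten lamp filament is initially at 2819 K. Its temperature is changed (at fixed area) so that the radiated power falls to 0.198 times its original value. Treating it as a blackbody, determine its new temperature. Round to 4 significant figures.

P ∝ T⁴, so T₂/T₁ = (P₂/P₁)^(1/4) = (0.198)^(1/4) = 0.667062.
T₂ = 2819 × 0.667062 = 1880 K.

T₂ ≈ 1880 K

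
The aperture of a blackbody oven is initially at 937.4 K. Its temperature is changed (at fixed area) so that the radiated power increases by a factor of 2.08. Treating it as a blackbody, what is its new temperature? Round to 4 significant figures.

T₂ ≈ 1126 K

P ∝ T⁴, so T₂/T₁ = (P₂/P₁)^(1/4) = (2.08)^(1/4) = 1.20092.
T₂ = 937.4 × 1.20092 = 1126 K.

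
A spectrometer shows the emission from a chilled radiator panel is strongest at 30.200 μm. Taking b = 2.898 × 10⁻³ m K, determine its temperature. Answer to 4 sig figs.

Wien's law gives T = b/λ_max = (2.898×10⁻³ m·K)/(3.0200×10⁻⁵ m) = 95.96 K.

T ≈ 95.96 K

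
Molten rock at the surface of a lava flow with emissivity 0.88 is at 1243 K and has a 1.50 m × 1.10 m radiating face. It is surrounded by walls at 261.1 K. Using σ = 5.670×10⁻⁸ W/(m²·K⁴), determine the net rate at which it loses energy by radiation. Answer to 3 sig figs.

Net loss ≈ 1.96×10⁵ W

Area A = 1.50 × 1.10 = 1.65 m².
Net radiated power P_net = εσA(T⁴ − T₀⁴) = 0.88×5.670×10⁻⁸×1.65×(1243⁴ − 261.1⁴).
T⁴ − T₀⁴ = 2.38718×10¹² − 4.64759×10⁹ = 2.38253×10¹² K⁴, so P_net = 1.96×10⁵ W.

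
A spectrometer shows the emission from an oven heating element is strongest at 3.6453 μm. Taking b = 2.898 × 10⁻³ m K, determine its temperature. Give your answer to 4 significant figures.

T ≈ 795.0 K

Wien's law gives T = b/λ_max = (2.898×10⁻³ m·K)/(3.6453×10⁻⁶ m) = 795.0 K.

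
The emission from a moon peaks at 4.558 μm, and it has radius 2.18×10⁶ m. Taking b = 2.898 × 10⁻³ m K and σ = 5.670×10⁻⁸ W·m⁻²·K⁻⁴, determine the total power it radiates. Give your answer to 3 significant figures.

P ≈ 5.53×10¹⁷ W

Wien's law: T = b/λ_max = 2.898×10⁻³/4.558×10⁻⁶ = 635.805 K.
Surface area A = 4πR² = 4π(2.18×10⁶ m)² = 5.97204×10¹³ m².
Then P = σAT⁴ = 5.670×10⁻⁸×5.97204×10¹³×(635.805)⁴ = 5.53×10¹⁷ W.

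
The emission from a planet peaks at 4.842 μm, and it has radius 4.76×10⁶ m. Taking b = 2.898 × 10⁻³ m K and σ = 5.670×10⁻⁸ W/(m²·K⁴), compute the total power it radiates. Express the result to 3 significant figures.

Wien's law: T = b/λ_max = 2.898×10⁻³/4.842×10⁻⁶ = 598.513 K.
Surface area A = 4πR² = 4π(4.76×10⁶ m)² = 2.84724×10¹⁴ m².
Then P = σAT⁴ = 5.670×10⁻⁸×2.84724×10¹⁴×(598.513)⁴ = 2.07×10¹⁸ W.

P ≈ 2.07×10¹⁸ W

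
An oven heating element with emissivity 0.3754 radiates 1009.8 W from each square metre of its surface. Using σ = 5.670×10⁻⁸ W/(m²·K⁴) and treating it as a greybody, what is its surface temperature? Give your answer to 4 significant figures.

T ≈ 466.7 K

I = εσT⁴, so T = (I/εσ)^(1/4) = (1009.8/(0.3754×5.670×10⁻⁸))^(1/4) = 466.7 K.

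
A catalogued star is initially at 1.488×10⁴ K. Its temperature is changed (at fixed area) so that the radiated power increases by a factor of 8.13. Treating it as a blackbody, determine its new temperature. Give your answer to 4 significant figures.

T₂ ≈ 2.513×10⁴ K

P ∝ T⁴, so T₂/T₁ = (P₂/P₁)^(1/4) = (8.13)^(1/4) = 1.68858.
T₂ = 1.488×10⁴ × 1.68858 = 2.513×10⁴ K.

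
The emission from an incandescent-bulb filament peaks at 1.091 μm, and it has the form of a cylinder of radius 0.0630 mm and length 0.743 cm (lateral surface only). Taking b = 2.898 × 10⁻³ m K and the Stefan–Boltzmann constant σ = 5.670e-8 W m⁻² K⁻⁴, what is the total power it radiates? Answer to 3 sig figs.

P ≈ 8.30 W

Wien's law: T = b/λ_max = 2.898×10⁻³/1.091×10⁻⁶ = 2656.28 K.
Lateral area A = 2πrL = 2π×6.30×10⁻⁵×7.43×10⁻³ = 2.94110×10⁻⁶ m².
Then P = σAT⁴ = 5.670×10⁻⁸×2.94110×10⁻⁶×(2656.28)⁴ = 8.30 W.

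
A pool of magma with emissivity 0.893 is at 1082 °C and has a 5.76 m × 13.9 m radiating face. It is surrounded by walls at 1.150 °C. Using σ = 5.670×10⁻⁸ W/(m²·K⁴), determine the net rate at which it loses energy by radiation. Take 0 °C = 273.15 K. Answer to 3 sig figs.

T = 1082 °C + 273.15 = 1355.15 K.
Surroundings: T = 1.150 °C + 273.15 = 274.300 K.
Area A = 5.76 × 13.9 = 80.064 m².
Net radiated power P_net = εσA(T⁴ − T₀⁴) = 0.893×5.670×10⁻⁸×80.064×(1355.15⁴ − 274.300⁴).
T⁴ − T₀⁴ = 3.37248×10¹² − 5.66113×10⁹ = 3.36682×10¹² K⁴, so P_net = 1.36×10⁷ W.

Net loss ≈ 1.36×10⁷ W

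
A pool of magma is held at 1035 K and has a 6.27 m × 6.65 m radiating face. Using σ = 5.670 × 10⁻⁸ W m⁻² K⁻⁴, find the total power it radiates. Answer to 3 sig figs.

Area A = 6.27 × 6.65 = 41.6955 m².
P = σAT⁴ = 5.670×10⁻⁸ × 41.6955 × (1035)⁴ = 2.71×10⁶ W.

P ≈ 2.71×10⁶ W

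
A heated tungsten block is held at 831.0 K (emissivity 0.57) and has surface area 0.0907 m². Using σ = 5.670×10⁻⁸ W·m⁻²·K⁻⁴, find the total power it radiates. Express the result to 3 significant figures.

Area A = 0.0907 m².
P = εσAT⁴ = 0.57 × 5.670×10⁻⁸ × 0.0907 × (831.0)⁴ = 1.40×10³ W.

P ≈ 1.40×10³ W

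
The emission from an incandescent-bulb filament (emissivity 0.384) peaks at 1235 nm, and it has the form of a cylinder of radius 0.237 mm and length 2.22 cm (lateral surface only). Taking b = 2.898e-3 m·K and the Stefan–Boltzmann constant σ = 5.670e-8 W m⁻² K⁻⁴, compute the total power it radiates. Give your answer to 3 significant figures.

P ≈ 21.8 W

Wien's law: T = b/λ_max = 2.898×10⁻³/1.235×10⁻⁶ = 2346.56 K.
Lateral area A = 2πrL = 2π×2.37×10⁻⁴×0.0222 = 3.30584×10⁻⁵ m².
Then P = εσAT⁴ = 0.384×5.670×10⁻⁸×3.30584×10⁻⁵×(2346.56)⁴ = 21.8 W.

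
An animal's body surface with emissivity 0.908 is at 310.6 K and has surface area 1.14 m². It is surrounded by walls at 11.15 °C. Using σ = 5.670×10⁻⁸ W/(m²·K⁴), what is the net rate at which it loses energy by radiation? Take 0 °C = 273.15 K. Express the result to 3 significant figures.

Surroundings: T = 11.15 °C + 273.15 = 284.30 K.
Area A = 1.14 m².
Net radiated power P_net = εσA(T⁴ − T₀⁴) = 0.908×5.670×10⁻⁸×1.14×(310.6⁴ − 284.30⁴).
T⁴ − T₀⁴ = 9.30692×10⁹ − 6.53292×10⁹ = 2.77400×10⁹ K⁴, so P_net = 163 W.

Net loss ≈ 163 W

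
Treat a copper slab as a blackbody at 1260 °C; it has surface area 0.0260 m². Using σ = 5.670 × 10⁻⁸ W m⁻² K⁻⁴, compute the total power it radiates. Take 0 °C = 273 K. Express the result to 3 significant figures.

P ≈ 8.14×10³ W

T = 1260 °C + 273 = 1533 K.
Area A = 0.0260 m².
P = σAT⁴ = 5.670×10⁻⁸ × 0.0260 × (1533)⁴ = 8.14×10³ W.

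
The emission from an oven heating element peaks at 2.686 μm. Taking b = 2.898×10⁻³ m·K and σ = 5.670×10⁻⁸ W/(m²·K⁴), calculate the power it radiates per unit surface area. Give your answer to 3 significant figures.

I ≈ 7.68×10⁴ W/m²

Wien's law: T = b/λ_max = 2.898×10⁻³/2.686×10⁻⁶ = 1078.93 K.
Then I = σT⁴ = 5.670×10⁻⁸×(1078.93)⁴ = 7.68×10⁴ W/m².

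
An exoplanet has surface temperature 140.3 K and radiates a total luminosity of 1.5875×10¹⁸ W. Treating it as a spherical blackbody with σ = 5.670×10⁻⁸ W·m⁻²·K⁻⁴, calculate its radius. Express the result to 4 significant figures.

R ≈ 7.583×10⁷ m

L = 4πR²σT⁴ ⇒ R = √(L/(4πσT⁴)).
σT⁴ = 21.9692 W/m², so R = √(1.5875×10¹⁸/(4π×21.9692)) = 7.583×10⁷ m.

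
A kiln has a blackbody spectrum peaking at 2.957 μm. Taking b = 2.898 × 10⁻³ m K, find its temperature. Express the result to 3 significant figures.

T ≈ 980 K

Wien's law gives T = b/λ_max = (2.898×10⁻³ m·K)/(2.957×10⁻⁶ m) = 980 K.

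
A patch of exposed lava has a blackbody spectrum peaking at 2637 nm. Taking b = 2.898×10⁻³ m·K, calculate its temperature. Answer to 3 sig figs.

T ≈ 1.10×10³ K

Wien's law gives T = b/λ_max = (2.898×10⁻³ m·K)/(2.637×10⁻⁶ m) = 1.10×10³ K.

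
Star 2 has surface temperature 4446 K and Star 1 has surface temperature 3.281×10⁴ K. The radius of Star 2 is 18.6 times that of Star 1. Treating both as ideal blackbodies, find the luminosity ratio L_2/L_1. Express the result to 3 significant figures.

L ∝ R²T⁴, so L_2/L_1 = (R_2/R_1)²(T_2/T_1)⁴ = (18.6)² × (4446/3.281×10⁴)⁴ = 345.96 × 3.37173×10⁻⁴ = 0.117.

L_2/L_1 ≈ 0.117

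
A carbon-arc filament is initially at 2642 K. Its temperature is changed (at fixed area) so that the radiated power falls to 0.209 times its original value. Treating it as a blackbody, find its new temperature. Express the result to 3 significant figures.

T₂ ≈ 1.79×10³ K

P ∝ T⁴, so T₂/T₁ = (P₂/P₁)^(1/4) = (0.209)^(1/4) = 0.676140.
T₂ = 2642 × 0.676140 = 1.79×10³ K.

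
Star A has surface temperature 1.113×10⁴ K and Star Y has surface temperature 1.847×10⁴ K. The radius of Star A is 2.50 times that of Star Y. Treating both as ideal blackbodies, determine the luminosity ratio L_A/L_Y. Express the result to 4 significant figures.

L_A/L_Y ≈ 0.8241

L ∝ R²T⁴, so L_A/L_Y = (R_A/R_Y)²(T_A/T_Y)⁴ = (2.50)² × (1.113×10⁴/1.847×10⁴)⁴ = 6.25 × 0.131860 = 0.8241.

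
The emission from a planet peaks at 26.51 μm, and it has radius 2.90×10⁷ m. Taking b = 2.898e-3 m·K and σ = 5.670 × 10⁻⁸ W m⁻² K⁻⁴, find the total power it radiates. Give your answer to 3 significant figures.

Wien's law: T = b/λ_max = 2.898×10⁻³/2.651×10⁻⁵ = 109.317 K.
Surface area A = 4πR² = 4π(2.90×10⁷ m)² = 1.05683×10¹⁶ m².
Then P = σAT⁴ = 5.670×10⁻⁸×1.05683×10¹⁶×(109.317)⁴ = 8.56×10¹⁶ W.

P ≈ 8.56×10¹⁶ W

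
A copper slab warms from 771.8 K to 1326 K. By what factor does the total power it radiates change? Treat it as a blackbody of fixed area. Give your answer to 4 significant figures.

P ∝ T⁴, so P₂/P₁ = (T₂/T₁)⁴ = (1326/771.8)⁴ = (1.71806)⁴ = 8.713.

P₂/P₁ ≈ 8.713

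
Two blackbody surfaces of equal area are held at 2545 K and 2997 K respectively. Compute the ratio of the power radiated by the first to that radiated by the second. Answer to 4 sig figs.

With equal areas, P₁/P₂ = (T₁/T₂)⁴ = (2545/2997)⁴ = 0.5200.

P₁/P₂ ≈ 0.5200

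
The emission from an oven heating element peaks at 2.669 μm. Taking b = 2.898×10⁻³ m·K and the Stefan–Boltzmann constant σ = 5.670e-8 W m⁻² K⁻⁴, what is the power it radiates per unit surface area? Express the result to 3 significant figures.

I ≈ 7.88×10⁴ W/m²

Wien's law: T = b/λ_max = 2.898×10⁻³/2.669×10⁻⁶ = 1085.80 K.
Then I = σT⁴ = 5.670×10⁻⁸×(1085.80)⁴ = 7.88×10⁴ W/m².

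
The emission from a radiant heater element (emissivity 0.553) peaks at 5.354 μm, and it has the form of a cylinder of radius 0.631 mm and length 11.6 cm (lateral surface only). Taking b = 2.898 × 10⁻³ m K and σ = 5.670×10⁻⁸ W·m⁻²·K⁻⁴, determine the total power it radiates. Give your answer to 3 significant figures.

P ≈ 1.24 W

Wien's law: T = b/λ_max = 2.898×10⁻³/5.354×10⁻⁶ = 541.278 K.
Lateral area A = 2πrL = 2π×6.31×10⁻⁴×0.116 = 4.59904×10⁻⁴ m².
Then P = εσAT⁴ = 0.553×5.670×10⁻⁸×4.59904×10⁻⁴×(541.278)⁴ = 1.24 W.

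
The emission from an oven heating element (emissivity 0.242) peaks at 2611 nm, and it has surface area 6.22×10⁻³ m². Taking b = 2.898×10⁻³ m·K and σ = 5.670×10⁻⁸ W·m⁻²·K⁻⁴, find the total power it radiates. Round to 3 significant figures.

Wien's law: T = b/λ_max = 2.898×10⁻³/2.611×10⁻⁶ = 1109.92 K.
Area A = 6.22×10⁻³ m².
Then P = εσAT⁴ = 0.242×5.670×10⁻⁸×6.22×10⁻³×(1109.92)⁴ = 130 W.

P ≈ 130 W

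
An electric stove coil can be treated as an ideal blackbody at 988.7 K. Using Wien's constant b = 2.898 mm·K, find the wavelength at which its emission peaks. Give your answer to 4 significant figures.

Wien's displacement law: λ_max = b/T = (2.898×10⁻³ m·K)/(988.7 K) = 2.9311×10⁻⁶ m.
That is 2931 nm, in the infrared range.

λ_max ≈ 2931 nm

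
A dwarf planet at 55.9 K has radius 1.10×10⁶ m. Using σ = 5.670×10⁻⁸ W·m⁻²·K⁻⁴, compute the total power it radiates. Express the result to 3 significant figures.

Surface area A = 4πR² = 4π(1.10×10⁶ m)² = 1.52053×10¹³ m².
P = σAT⁴ = 5.670×10⁻⁸ × 1.52053×10¹³ × (55.9)⁴ = 8.42×10¹² W.

P ≈ 8.42×10¹² W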